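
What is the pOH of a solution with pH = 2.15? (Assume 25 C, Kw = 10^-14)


pOH = 14 - pH
pOH = 14 - 2.15
pOH = 11.85

11.85


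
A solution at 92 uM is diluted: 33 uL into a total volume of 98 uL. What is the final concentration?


C2 = C1 * V1 / V2
C2 = 92 * 33 / 98
C2 = 30.9796 uM

30.9796 uM


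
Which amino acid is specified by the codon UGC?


Standard genetic code lookup.
Codon UGC -> Cys

Cys


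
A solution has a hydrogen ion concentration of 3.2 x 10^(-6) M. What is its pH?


pH = -log10([H+])
pH = -log10(3.2 x 10^(-6))
pH = 5.4949

5.4949


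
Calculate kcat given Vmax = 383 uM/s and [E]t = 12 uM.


kcat = Vmax / [E]t
kcat = 383 / 12
kcat = 31.9167 s^-1

31.9167 s^-1


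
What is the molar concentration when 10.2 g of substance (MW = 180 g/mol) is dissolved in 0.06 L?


C = (mass / MW) / volume
C = (10.2 / 180) / 0.06
C = 0.9444 M

0.9444 M


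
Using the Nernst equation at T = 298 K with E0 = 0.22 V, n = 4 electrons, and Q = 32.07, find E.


E = E0 - (RT/nF) * ln(Q)
E = 0.22 - (8.314 * 298 / (4 * 96485)) * ln(32.07)
E = 0.1977 V

0.1977 V


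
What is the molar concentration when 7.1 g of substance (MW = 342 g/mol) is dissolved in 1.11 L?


C = (mass / MW) / volume
C = (7.1 / 342) / 1.11
C = 0.0187 M

0.0187 M


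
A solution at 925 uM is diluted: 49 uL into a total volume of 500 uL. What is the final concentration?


C2 = C1 * V1 / V2
C2 = 925 * 49 / 500
C2 = 90.65 uM

90.65 uM


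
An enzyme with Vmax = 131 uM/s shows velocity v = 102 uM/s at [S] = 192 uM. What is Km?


Km = [S] * (Vmax - v) / v
Km = 192 * (131 - 102) / 102
Km = 54.5882 uM

54.5882 uM


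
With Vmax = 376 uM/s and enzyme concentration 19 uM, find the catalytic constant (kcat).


kcat = Vmax / [E]t
kcat = 376 / 19
kcat = 19.7895 s^-1

19.7895 s^-1


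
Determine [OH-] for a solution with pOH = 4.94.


[OH-] = 10^(-pOH)
[OH-] = 10^(-4.94)
[OH-] = 1.148e-05 M

1.148e-05 M


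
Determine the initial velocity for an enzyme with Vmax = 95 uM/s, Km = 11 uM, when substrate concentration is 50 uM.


v = Vmax * [S] / (Km + [S])
v = 95 * 50 / (11 + 50)
v = 77.8689 uM/s

77.8689 uM/s


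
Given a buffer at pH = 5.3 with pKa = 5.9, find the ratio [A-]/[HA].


[A-]/[HA] = 10^(pH - pKa)
= 10^(5.3 - 5.9)
= 0.2512

0.2512


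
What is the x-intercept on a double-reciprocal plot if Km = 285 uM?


x-intercept = -1/Km
= -1/285
= -0.0035 1/uM

-0.0035 1/uM


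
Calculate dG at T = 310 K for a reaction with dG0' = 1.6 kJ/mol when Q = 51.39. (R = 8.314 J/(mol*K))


dG = dG0' + RT * ln(Q) / 1000
dG = 1.6 + 8.314 * 310 * ln(51.39) / 1000
dG = 11.7533 kJ/mol

11.7533 kJ/mol


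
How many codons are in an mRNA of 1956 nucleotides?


codons = nucleotides / 3
codons = 1956 / 3 = 652

652


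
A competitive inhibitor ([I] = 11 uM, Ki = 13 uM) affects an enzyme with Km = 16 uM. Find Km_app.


Km_app = Km * (1 + [I]/Ki)
Km_app = 16 * (1 + 11/13)
Km_app = 29.5385 uM

29.5385 uM


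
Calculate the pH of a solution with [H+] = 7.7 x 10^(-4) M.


pH = -log10([H+])
pH = -log10(7.7 x 10^(-4))
pH = 3.1135

3.1135


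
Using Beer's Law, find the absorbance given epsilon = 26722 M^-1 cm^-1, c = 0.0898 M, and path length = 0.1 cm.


A = epsilon * c * l
A = 26722 * 0.0898 * 0.1
A = 239.9636

239.9636


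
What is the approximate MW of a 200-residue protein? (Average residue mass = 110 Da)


MW = n_residues * 110 Da
MW = 200 * 110
MW = 22000 Da

22000 Da


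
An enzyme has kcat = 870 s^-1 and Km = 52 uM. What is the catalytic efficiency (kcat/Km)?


Catalytic efficiency = kcat / Km
= 870 / 52
= 16.7308 uM^-1*s^-1

16.7308 uM^-1*s^-1


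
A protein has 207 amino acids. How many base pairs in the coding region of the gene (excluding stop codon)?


Each amino acid = 1 codon = 3 bp
bp = 207 * 3 = 621 bp

621 bp


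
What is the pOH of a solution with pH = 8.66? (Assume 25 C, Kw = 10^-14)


pOH = 14 - pH
pOH = 14 - 8.66
pOH = 5.34

5.34


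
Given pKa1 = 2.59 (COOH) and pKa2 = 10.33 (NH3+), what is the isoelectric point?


pI = (pKa1 + pKa2) / 2
pI = (2.59 + 10.33) / 2
pI = 6.46

6.46


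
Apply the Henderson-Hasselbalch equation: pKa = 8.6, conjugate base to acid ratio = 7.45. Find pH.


pH = pKa + log10([A-]/[HA])
pH = 8.6 + log10(7.45)
pH = 9.4722

9.4722


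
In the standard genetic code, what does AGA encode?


Standard genetic code lookup.
Codon AGA -> Arg

Arg


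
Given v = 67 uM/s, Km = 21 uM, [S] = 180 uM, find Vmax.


Vmax = v * (Km + [S]) / [S]
Vmax = 67 * (21 + 180) / 180
Vmax = 74.8167 uM/s

74.8167 uM/s


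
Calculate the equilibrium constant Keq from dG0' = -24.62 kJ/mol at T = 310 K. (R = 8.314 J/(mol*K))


Keq = exp(-dG0 * 1000 / (R * T))
Keq = exp(-(-24.62) * 1000 / (8.314 * 310))
Keq = 14079.6299

14079.6299


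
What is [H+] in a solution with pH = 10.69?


[H+] = 10^(-pH)
[H+] = 10^(-10.69)
[H+] = 2.042e-11 M

2.042e-11 M


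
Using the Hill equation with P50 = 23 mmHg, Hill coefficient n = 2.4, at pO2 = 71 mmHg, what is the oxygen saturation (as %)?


Y = pO2^n / (P50^n + pO2^n)
Y = 71^2.4 / (23^2.4 + 71^2.4)
Y = 93.73%

93.73%


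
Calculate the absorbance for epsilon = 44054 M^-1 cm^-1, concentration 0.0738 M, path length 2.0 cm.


A = epsilon * c * l
A = 44054 * 0.0738 * 2.0
A = 6502.3704

6502.3704


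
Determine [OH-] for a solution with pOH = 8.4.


[OH-] = 10^(-pOH)
[OH-] = 10^(-8.4)
[OH-] = 3.981e-09 M

3.981e-09 M


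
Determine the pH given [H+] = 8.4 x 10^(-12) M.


pH = -log10([H+])
pH = -log10(8.4 x 10^(-12))
pH = 11.0757

11.0757


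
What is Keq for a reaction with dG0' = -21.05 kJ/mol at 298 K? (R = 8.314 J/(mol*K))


Keq = exp(-dG0 * 1000 / (R * T))
Keq = exp(-(-21.05) * 1000 / (8.314 * 298))
Keq = 4896.2324

4896.2324


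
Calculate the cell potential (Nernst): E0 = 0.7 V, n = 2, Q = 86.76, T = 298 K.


E = E0 - (RT/nF) * ln(Q)
E = 0.7 - (8.314 * 298 / (2 * 96485)) * ln(86.76)
E = 0.6427 V

0.6427 V


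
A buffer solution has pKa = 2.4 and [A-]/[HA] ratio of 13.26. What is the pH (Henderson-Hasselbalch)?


pH = pKa + log10([A-]/[HA])
pH = 2.4 + log10(13.26)
pH = 3.5225

3.5225


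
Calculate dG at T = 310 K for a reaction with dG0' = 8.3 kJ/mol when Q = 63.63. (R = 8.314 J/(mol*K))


dG = dG0' + RT * ln(Q) / 1000
dG = 8.3 + 8.314 * 310 * ln(63.63) / 1000
dG = 19.0039 kJ/mol

19.0039 kJ/mol


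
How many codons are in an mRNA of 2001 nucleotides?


codons = nucleotides / 3
codons = 2001 / 3 = 667

667


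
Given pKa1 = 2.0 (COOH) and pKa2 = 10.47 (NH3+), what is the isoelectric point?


pI = (pKa1 + pKa2) / 2
pI = (2.0 + 10.47) / 2
pI = 6.235

6.235


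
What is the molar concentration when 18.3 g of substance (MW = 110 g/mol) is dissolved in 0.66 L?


C = (mass / MW) / volume
C = (18.3 / 110) / 0.66
C = 0.2521 M

0.2521 M


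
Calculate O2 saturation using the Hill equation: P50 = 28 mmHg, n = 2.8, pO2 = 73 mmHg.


Y = pO2^n / (P50^n + pO2^n)
Y = 73^2.8 / (28^2.8 + 73^2.8)
Y = 93.6%

93.6%


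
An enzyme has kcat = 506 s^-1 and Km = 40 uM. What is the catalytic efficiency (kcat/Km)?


Catalytic efficiency = kcat / Km
= 506 / 40
= 12.65 uM^-1*s^-1

12.65 uM^-1*s^-1


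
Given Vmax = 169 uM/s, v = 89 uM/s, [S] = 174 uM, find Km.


Km = [S] * (Vmax - v) / v
Km = 174 * (169 - 89) / 89
Km = 156.4045 uM

156.4045 uM


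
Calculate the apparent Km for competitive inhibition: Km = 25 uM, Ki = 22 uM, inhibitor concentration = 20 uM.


Km_app = Km * (1 + [I]/Ki)
Km_app = 25 * (1 + 20/22)
Km_app = 47.7273 uM

47.7273 uM


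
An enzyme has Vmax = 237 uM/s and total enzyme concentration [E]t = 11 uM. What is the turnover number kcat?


kcat = Vmax / [E]t
kcat = 237 / 11
kcat = 21.5455 s^-1

21.5455 s^-1


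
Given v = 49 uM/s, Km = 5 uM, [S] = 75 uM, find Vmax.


Vmax = v * (Km + [S]) / [S]
Vmax = 49 * (5 + 75) / 75
Vmax = 52.2667 uM/s

52.2667 uM/s


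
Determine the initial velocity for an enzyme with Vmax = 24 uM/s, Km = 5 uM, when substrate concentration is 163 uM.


v = Vmax * [S] / (Km + [S])
v = 24 * 163 / (5 + 163)
v = 23.2857 uM/s

23.2857 uM/s


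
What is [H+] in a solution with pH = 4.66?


[H+] = 10^(-pH)
[H+] = 10^(-4.66)
[H+] = 2.188e-05 M

2.188e-05 M


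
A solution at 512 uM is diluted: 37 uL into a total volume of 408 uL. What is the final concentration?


C2 = C1 * V1 / V2
C2 = 512 * 37 / 408
C2 = 46.4314 uM

46.4314 uM


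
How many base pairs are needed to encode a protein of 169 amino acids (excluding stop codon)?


Each amino acid = 1 codon = 3 bp
bp = 169 * 3 = 507 bp

507 bp


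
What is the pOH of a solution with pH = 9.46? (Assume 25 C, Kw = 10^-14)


pOH = 14 - pH
pOH = 14 - 9.46
pOH = 4.54

4.54


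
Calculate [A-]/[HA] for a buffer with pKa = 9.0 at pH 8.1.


[A-]/[HA] = 10^(pH - pKa)
= 10^(8.1 - 9.0)
= 0.1259

0.1259


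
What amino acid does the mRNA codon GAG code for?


Standard genetic code lookup.
Codon GAG -> Glu

Glu


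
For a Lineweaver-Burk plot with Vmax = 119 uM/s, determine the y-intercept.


y-intercept = 1/Vmax
= 1/119
= 0.0084 s/uM

0.0084 s/uM


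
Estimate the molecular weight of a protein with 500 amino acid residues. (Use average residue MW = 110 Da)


MW = n_residues * 110 Da
MW = 500 * 110
MW = 55000 Da

55000 Da


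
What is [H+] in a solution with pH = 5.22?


[H+] = 10^(-pH)
[H+] = 10^(-5.22)
[H+] = 6.026e-06 M

6.026e-06 M


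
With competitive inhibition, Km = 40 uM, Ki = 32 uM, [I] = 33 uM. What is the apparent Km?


Km_app = Km * (1 + [I]/Ki)
Km_app = 40 * (1 + 33/32)
Km_app = 81.25 uM

81.25 uM


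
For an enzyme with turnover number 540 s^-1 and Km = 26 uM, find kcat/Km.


Catalytic efficiency = kcat / Km
= 540 / 26
= 20.7692 uM^-1*s^-1

20.7692 uM^-1*s^-1


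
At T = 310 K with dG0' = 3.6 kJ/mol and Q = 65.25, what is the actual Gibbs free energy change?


dG = dG0' + RT * ln(Q) / 1000
dG = 3.6 + 8.314 * 310 * ln(65.25) / 1000
dG = 14.3687 kJ/mol

14.3687 kJ/mol


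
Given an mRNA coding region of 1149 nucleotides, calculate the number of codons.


codons = nucleotides / 3
codons = 1149 / 3 = 383

383


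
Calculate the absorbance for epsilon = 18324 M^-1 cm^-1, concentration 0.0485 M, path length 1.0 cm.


A = epsilon * c * l
A = 18324 * 0.0485 * 1.0
A = 888.714

888.714


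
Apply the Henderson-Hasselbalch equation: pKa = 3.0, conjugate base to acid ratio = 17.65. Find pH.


pH = pKa + log10([A-]/[HA])
pH = 3.0 + log10(17.65)
pH = 4.2467

4.2467


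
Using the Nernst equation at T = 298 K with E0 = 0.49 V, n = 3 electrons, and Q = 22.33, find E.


E = E0 - (RT/nF) * ln(Q)
E = 0.49 - (8.314 * 298 / (3 * 96485)) * ln(22.33)
E = 0.4634 V

0.4634 V


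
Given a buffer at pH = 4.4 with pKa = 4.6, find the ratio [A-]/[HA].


[A-]/[HA] = 10^(pH - pKa)
= 10^(4.4 - 4.6)
= 0.631

0.631


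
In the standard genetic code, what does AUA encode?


Standard genetic code lookup.
Codon AUA -> Ile

Ile


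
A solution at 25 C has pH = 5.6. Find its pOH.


pOH = 14 - pH
pOH = 14 - 5.6
pOH = 8.4

8.4


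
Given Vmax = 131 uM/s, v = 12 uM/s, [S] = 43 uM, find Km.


Km = [S] * (Vmax - v) / v
Km = 43 * (131 - 12) / 12
Km = 426.4167 uM

426.4167 uM


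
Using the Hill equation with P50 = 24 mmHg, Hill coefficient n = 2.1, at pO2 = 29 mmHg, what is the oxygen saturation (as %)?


Y = pO2^n / (P50^n + pO2^n)
Y = 29^2.1 / (24^2.1 + 29^2.1)
Y = 59.81%

59.81%


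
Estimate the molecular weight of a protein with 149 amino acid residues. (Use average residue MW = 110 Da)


MW = n_residues * 110 Da
MW = 149 * 110
MW = 16390 Da

16390 Da


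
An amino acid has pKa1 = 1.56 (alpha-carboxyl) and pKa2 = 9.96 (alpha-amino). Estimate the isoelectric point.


pI = (pKa1 + pKa2) / 2
pI = (1.56 + 9.96) / 2
pI = 5.76

5.76


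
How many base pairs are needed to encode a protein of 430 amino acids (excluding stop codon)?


Each amino acid = 1 codon = 3 bp
bp = 430 * 3 = 1290 bp

1290 bp


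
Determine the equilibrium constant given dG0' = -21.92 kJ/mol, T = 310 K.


Keq = exp(-dG0 * 1000 / (R * T))
Keq = exp(-(-21.92) * 1000 / (8.314 * 310))
Keq = 4938.874

4938.874


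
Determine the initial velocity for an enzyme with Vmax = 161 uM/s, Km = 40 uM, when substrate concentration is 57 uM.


v = Vmax * [S] / (Km + [S])
v = 161 * 57 / (40 + 57)
v = 94.6082 uM/s

94.6082 uM/s


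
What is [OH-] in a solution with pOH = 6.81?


[OH-] = 10^(-pOH)
[OH-] = 10^(-6.81)
[OH-] = 1.549e-07 M

1.549e-07 M


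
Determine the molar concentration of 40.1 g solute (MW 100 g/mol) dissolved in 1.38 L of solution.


C = (mass / MW) / volume
C = (40.1 / 100) / 1.38
C = 0.2906 M

0.2906 M


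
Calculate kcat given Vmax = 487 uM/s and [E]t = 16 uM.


kcat = Vmax / [E]t
kcat = 487 / 16
kcat = 30.4375 s^-1

30.4375 s^-1


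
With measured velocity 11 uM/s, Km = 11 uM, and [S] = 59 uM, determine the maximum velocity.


Vmax = v * (Km + [S]) / [S]
Vmax = 11 * (11 + 59) / 59
Vmax = 13.0508 uM/s

13.0508 uM/s


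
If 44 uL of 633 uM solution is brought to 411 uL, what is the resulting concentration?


C2 = C1 * V1 / V2
C2 = 633 * 44 / 411
C2 = 67.7664 uM

67.7664 uM


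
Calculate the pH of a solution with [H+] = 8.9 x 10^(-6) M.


pH = -log10([H+])
pH = -log10(8.9 x 10^(-6))
pH = 5.0506

5.0506


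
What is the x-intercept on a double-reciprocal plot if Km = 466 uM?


x-intercept = -1/Km
= -1/466
= -0.0021 1/uM

-0.0021 1/uM


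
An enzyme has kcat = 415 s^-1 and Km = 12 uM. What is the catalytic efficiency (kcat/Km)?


Catalytic efficiency = kcat / Km
= 415 / 12
= 34.5833 uM^-1*s^-1

34.5833 uM^-1*s^-1


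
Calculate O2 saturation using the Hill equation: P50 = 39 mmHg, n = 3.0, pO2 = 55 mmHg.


Y = pO2^n / (P50^n + pO2^n)
Y = 55^3.0 / (39^3.0 + 55^3.0)
Y = 73.72%

73.72%


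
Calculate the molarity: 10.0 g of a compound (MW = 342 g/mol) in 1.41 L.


C = (mass / MW) / volume
C = (10.0 / 342) / 1.41
C = 0.0207 M

0.0207 M


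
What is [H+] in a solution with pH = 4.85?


[H+] = 10^(-pH)
[H+] = 10^(-4.85)
[H+] = 1.413e-05 M

1.413e-05 M


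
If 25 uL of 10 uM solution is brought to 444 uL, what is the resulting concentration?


C2 = C1 * V1 / V2
C2 = 10 * 25 / 444
C2 = 0.5631 uM

0.5631 uM


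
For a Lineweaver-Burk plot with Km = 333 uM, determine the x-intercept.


x-intercept = -1/Km
= -1/333
= -0.003 1/uM

-0.003 1/uM


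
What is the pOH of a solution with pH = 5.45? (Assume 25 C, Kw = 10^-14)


pOH = 14 - pH
pOH = 14 - 5.45
pOH = 8.55

8.55


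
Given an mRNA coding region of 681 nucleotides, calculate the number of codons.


codons = nucleotides / 3
codons = 681 / 3 = 227

227


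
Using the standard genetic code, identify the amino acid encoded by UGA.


Standard genetic code lookup.
Codon UGA -> Stop

Stop


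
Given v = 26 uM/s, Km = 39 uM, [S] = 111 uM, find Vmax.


Vmax = v * (Km + [S]) / [S]
Vmax = 26 * (39 + 111) / 111
Vmax = 35.1351 uM/s

35.1351 uM/s


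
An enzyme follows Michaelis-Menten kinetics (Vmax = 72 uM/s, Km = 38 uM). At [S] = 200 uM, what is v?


v = Vmax * [S] / (Km + [S])
v = 72 * 200 / (38 + 200)
v = 60.5042 uM/s

60.5042 uM/s


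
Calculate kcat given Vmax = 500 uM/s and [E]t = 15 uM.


kcat = Vmax / [E]t
kcat = 500 / 15
kcat = 33.3333 s^-1

33.3333 s^-1


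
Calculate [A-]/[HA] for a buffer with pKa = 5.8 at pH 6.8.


[A-]/[HA] = 10^(pH - pKa)
= 10^(6.8 - 5.8)
= 10.0

10.0


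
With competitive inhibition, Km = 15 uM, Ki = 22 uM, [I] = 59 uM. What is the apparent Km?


Km_app = Km * (1 + [I]/Ki)
Km_app = 15 * (1 + 59/22)
Km_app = 55.2273 uM

55.2273 uM


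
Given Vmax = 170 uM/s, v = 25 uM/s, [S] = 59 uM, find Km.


Km = [S] * (Vmax - v) / v
Km = 59 * (170 - 25) / 25
Km = 342.2 uM

342.2 uM


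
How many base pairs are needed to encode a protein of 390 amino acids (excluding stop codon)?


Each amino acid = 1 codon = 3 bp
bp = 390 * 3 = 1170 bp

1170 bp


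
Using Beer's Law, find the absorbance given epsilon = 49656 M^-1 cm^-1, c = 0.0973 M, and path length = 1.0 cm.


A = epsilon * c * l
A = 49656 * 0.0973 * 1.0
A = 4831.5288

4831.5288


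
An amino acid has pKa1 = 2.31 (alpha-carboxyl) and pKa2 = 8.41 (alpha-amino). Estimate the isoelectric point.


pI = (pKa1 + pKa2) / 2
pI = (2.31 + 8.41) / 2
pI = 5.36

5.36


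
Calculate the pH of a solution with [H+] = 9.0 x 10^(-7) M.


pH = -log10([H+])
pH = -log10(9.0 x 10^(-7))
pH = 6.0458

6.0458


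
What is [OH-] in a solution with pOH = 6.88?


[OH-] = 10^(-pOH)
[OH-] = 10^(-6.88)
[OH-] = 1.318e-07 M

1.318e-07 M


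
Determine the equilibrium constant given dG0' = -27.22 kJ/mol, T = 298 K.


Keq = exp(-dG0 * 1000 / (R * T))
Keq = exp(-(-27.22) * 1000 / (8.314 * 298))
Keq = 59074.9733

59074.9733


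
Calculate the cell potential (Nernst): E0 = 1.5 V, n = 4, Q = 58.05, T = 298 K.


E = E0 - (RT/nF) * ln(Q)
E = 1.5 - (8.314 * 298 / (4 * 96485)) * ln(58.05)
E = 1.4739 V

1.4739 V


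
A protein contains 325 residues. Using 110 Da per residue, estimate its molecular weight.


MW = n_residues * 110 Da
MW = 325 * 110
MW = 35750 Da

35750 Da


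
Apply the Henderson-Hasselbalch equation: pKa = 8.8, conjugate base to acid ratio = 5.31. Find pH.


pH = pKa + log10([A-]/[HA])
pH = 8.8 + log10(5.31)
pH = 9.5251

9.5251


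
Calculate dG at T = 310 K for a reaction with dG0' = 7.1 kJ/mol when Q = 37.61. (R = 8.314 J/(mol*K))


dG = dG0' + RT * ln(Q) / 1000
dG = 7.1 + 8.314 * 310 * ln(37.61) / 1000
dG = 16.4487 kJ/mol

16.4487 kJ/mol


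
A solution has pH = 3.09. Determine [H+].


[H+] = 10^(-pH)
[H+] = 10^(-3.09)
[H+] = 8.128e-04 M

8.128e-04 M


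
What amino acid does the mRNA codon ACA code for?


Standard genetic code lookup.
Codon ACA -> Thr

Thr


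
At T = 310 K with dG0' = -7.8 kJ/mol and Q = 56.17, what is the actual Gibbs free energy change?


dG = dG0' + RT * ln(Q) / 1000
dG = -7.8 + 8.314 * 310 * ln(56.17) / 1000
dG = 2.5825 kJ/mol

2.5825 kJ/mol


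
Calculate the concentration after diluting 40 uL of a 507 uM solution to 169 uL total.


C2 = C1 * V1 / V2
C2 = 507 * 40 / 169
C2 = 120.0 uM

120.0 uM


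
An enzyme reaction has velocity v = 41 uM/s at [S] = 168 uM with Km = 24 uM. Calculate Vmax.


Vmax = v * (Km + [S]) / [S]
Vmax = 41 * (24 + 168) / 168
Vmax = 46.8571 uM/s

46.8571 uM/s


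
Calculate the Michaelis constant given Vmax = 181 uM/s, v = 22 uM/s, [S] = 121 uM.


Km = [S] * (Vmax - v) / v
Km = 121 * (181 - 22) / 22
Km = 874.5 uM

874.5 uM


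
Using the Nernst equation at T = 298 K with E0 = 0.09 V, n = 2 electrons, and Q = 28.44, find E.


E = E0 - (RT/nF) * ln(Q)
E = 0.09 - (8.314 * 298 / (2 * 96485)) * ln(28.44)
E = 0.047 V

0.047 V


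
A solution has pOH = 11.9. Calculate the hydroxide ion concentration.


[OH-] = 10^(-pOH)
[OH-] = 10^(-11.9)
[OH-] = 1.259e-12 M

1.259e-12 M


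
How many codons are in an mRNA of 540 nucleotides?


codons = nucleotides / 3
codons = 540 / 3 = 180

180


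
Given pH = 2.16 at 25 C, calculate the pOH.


pOH = 14 - pH
pOH = 14 - 2.16
pOH = 11.84

11.84


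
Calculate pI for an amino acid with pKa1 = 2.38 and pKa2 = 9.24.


pI = (pKa1 + pKa2) / 2
pI = (2.38 + 9.24) / 2
pI = 5.81

5.81


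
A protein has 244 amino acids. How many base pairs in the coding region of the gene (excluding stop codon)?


Each amino acid = 1 codon = 3 bp
bp = 244 * 3 = 732 bp

732 bp


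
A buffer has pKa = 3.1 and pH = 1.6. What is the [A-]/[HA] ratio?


[A-]/[HA] = 10^(pH - pKa)
= 10^(1.6 - 3.1)
= 0.0316

0.0316


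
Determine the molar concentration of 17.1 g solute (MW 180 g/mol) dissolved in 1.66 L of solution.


C = (mass / MW) / volume
C = (17.1 / 180) / 1.66
C = 0.0572 M

0.0572 M


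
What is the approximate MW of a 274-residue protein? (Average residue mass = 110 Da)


MW = n_residues * 110 Da
MW = 274 * 110
MW = 30140 Da

30140 Da


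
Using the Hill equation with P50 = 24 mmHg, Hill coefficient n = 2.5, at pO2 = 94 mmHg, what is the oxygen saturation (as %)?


Y = pO2^n / (P50^n + pO2^n)
Y = 94^2.5 / (24^2.5 + 94^2.5)
Y = 96.81%

96.81%


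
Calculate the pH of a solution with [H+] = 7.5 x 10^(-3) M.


pH = -log10([H+])
pH = -log10(7.5 x 10^(-3))
pH = 2.1249

2.1249


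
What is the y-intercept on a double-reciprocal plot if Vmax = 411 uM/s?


y-intercept = 1/Vmax
= 1/411
= 0.0024 s/uM

0.0024 s/uM


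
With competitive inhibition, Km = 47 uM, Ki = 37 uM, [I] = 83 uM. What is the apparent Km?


Km_app = Km * (1 + [I]/Ki)
Km_app = 47 * (1 + 83/37)
Km_app = 152.4324 uM

152.4324 uM


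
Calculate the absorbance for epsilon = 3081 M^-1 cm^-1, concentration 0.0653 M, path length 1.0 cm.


A = epsilon * c * l
A = 3081 * 0.0653 * 1.0
A = 201.1893

201.1893


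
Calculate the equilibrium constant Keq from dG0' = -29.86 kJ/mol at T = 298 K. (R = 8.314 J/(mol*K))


Keq = exp(-dG0 * 1000 / (R * T))
Keq = exp(-(-29.86) * 1000 / (8.314 * 298))
Keq = 171462.8659

171462.8659


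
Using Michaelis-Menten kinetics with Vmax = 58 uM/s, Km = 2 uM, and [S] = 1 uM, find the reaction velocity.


v = Vmax * [S] / (Km + [S])
v = 58 * 1 / (2 + 1)
v = 19.3333 uM/s

19.3333 uM/s


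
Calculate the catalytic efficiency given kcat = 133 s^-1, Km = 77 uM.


Catalytic efficiency = kcat / Km
= 133 / 77
= 1.7273 uM^-1*s^-1

1.7273 uM^-1*s^-1


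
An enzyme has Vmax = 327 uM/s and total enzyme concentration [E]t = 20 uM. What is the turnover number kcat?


kcat = Vmax / [E]t
kcat = 327 / 20
kcat = 16.35 s^-1

16.35 s^-1


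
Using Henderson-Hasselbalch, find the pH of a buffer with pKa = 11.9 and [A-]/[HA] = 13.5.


pH = pKa + log10([A-]/[HA])
pH = 11.9 + log10(13.5)
pH = 13.0303

13.0303


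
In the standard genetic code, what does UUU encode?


Standard genetic code lookup.
Codon UUU -> Phe

Phe


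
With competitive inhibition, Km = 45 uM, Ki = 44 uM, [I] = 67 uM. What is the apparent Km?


Km_app = Km * (1 + [I]/Ki)
Km_app = 45 * (1 + 67/44)
Km_app = 113.5227 uM

113.5227 uM


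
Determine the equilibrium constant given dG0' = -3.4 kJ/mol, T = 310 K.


Keq = exp(-dG0 * 1000 / (R * T))
Keq = exp(-(-3.4) * 1000 / (8.314 * 310))
Keq = 3.7404

3.7404


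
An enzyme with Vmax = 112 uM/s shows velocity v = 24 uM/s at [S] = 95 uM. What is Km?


Km = [S] * (Vmax - v) / v
Km = 95 * (112 - 24) / 24
Km = 348.3333 uM

348.3333 uM


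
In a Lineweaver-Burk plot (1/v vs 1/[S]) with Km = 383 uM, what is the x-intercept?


x-intercept = -1/Km
= -1/383
= -0.0026 1/uM

-0.0026 1/uM


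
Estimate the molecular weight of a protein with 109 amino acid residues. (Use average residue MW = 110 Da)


MW = n_residues * 110 Da
MW = 109 * 110
MW = 11990 Da

11990 Da


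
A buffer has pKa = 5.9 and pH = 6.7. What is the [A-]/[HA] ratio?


[A-]/[HA] = 10^(pH - pKa)
= 10^(6.7 - 5.9)
= 6.3096

6.3096


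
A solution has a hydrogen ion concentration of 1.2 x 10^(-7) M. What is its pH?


pH = -log10([H+])
pH = -log10(1.2 x 10^(-7))
pH = 6.9208

6.9208


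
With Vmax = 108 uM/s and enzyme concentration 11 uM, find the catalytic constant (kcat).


kcat = Vmax / [E]t
kcat = 108 / 11
kcat = 9.8182 s^-1

9.8182 s^-1


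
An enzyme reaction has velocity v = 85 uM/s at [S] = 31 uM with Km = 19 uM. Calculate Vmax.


Vmax = v * (Km + [S]) / [S]
Vmax = 85 * (19 + 31) / 31
Vmax = 137.0968 uM/s

137.0968 uM/s


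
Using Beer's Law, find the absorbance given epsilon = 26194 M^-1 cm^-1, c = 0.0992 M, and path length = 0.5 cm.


A = epsilon * c * l
A = 26194 * 0.0992 * 0.5
A = 1299.2224

1299.2224


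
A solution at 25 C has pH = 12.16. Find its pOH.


pOH = 14 - pH
pOH = 14 - 12.16
pOH = 1.84

1.84


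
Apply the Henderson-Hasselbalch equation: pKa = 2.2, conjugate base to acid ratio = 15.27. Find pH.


pH = pKa + log10([A-]/[HA])
pH = 2.2 + log10(15.27)
pH = 3.3838

3.3838


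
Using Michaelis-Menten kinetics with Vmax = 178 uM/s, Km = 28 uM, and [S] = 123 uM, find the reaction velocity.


v = Vmax * [S] / (Km + [S])
v = 178 * 123 / (28 + 123)
v = 144.9934 uM/s

144.9934 uM/s


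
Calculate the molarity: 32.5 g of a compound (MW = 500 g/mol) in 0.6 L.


C = (mass / MW) / volume
C = (32.5 / 500) / 0.6
C = 0.1083 M

0.1083 M


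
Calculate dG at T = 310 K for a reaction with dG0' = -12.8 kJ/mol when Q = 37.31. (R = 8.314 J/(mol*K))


dG = dG0' + RT * ln(Q) / 1000
dG = -12.8 + 8.314 * 310 * ln(37.31) / 1000
dG = -3.4719 kJ/mol

-3.4719 kJ/mol


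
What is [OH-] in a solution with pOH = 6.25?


[OH-] = 10^(-pOH)
[OH-] = 10^(-6.25)
[OH-] = 5.623e-07 M

5.623e-07 M


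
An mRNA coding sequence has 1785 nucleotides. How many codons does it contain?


codons = nucleotides / 3
codons = 1785 / 3 = 595

595


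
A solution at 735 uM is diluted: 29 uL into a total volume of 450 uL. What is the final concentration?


C2 = C1 * V1 / V2
C2 = 735 * 29 / 450
C2 = 47.3667 uM

47.3667 uM


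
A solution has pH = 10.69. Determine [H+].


[H+] = 10^(-pH)
[H+] = 10^(-10.69)
[H+] = 2.042e-11 M

2.042e-11 M


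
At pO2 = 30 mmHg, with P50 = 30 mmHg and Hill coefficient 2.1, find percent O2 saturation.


Y = pO2^n / (P50^n + pO2^n)
Y = 30^2.1 / (30^2.1 + 30^2.1)
Y = 50.0%

50.0%


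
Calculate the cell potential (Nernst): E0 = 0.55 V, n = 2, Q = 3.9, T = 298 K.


E = E0 - (RT/nF) * ln(Q)
E = 0.55 - (8.314 * 298 / (2 * 96485)) * ln(3.9)
E = 0.5325 V

0.5325 V


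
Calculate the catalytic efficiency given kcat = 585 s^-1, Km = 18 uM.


Catalytic efficiency = kcat / Km
= 585 / 18
= 32.5 uM^-1*s^-1

32.5 uM^-1*s^-1


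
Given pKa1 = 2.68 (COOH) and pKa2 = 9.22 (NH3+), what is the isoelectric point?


pI = (pKa1 + pKa2) / 2
pI = (2.68 + 9.22) / 2
pI = 5.95

5.95


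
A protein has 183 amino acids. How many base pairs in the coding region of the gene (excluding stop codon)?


Each amino acid = 1 codon = 3 bp
bp = 183 * 3 = 549 bp

549 bp


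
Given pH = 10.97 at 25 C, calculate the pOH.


pOH = 14 - pH
pOH = 14 - 10.97
pOH = 3.03

3.03


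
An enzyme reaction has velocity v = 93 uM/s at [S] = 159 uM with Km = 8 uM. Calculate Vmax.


Vmax = v * (Km + [S]) / [S]
Vmax = 93 * (8 + 159) / 159
Vmax = 97.6792 uM/s

97.6792 uM/s


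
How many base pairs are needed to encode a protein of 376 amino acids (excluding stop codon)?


Each amino acid = 1 codon = 3 bp
bp = 376 * 3 = 1128 bp

1128 bp


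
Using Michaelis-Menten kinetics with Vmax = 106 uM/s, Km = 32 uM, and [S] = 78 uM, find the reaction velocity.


v = Vmax * [S] / (Km + [S])
v = 106 * 78 / (32 + 78)
v = 75.1636 uM/s

75.1636 uM/s


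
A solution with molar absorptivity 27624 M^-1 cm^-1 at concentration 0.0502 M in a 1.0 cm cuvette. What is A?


A = epsilon * c * l
A = 27624 * 0.0502 * 1.0
A = 1386.7248

1386.7248


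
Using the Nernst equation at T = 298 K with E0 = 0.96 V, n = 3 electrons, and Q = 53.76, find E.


E = E0 - (RT/nF) * ln(Q)
E = 0.96 - (8.314 * 298 / (3 * 96485)) * ln(53.76)
E = 0.9259 V

0.9259 V


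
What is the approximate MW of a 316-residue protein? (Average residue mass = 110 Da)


MW = n_residues * 110 Da
MW = 316 * 110
MW = 34760 Da

34760 Da


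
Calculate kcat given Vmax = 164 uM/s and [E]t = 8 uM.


kcat = Vmax / [E]t
kcat = 164 / 8
kcat = 20.5 s^-1

20.5 s^-1


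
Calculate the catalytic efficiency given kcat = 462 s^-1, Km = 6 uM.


Catalytic efficiency = kcat / Km
= 462 / 6
= 77.0 uM^-1*s^-1

77.0 uM^-1*s^-1


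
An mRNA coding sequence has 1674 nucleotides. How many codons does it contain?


codons = nucleotides / 3
codons = 1674 / 3 = 558

558


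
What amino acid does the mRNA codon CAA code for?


Standard genetic code lookup.
Codon CAA -> Gln

Gln


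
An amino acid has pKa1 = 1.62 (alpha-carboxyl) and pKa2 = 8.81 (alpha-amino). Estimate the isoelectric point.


pI = (pKa1 + pKa2) / 2
pI = (1.62 + 8.81) / 2
pI = 5.215

5.215


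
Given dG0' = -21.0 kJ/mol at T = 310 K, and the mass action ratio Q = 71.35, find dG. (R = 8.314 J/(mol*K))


dG = dG0' + RT * ln(Q) / 1000
dG = -21.0 + 8.314 * 310 * ln(71.35) / 1000
dG = -10.001 kJ/mol

-10.001 kJ/mol


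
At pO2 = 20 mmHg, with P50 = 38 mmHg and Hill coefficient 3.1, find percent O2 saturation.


Y = pO2^n / (P50^n + pO2^n)
Y = 20^3.1 / (38^3.1 + 20^3.1)
Y = 12.03%

12.03%


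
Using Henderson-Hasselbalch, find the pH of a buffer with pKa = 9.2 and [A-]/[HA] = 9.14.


pH = pKa + log10([A-]/[HA])
pH = 9.2 + log10(9.14)
pH = 10.1609

10.1609


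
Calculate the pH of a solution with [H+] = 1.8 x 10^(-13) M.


pH = -log10([H+])
pH = -log10(1.8 x 10^(-13))
pH = 12.7447

12.7447


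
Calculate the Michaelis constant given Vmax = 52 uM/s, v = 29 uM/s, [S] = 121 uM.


Km = [S] * (Vmax - v) / v
Km = 121 * (52 - 29) / 29
Km = 95.9655 uM

95.9655 uM


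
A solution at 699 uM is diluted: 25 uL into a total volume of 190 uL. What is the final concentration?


C2 = C1 * V1 / V2
C2 = 699 * 25 / 190
C2 = 91.9737 uM

91.9737 uM


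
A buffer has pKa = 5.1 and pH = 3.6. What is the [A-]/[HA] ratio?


[A-]/[HA] = 10^(pH - pKa)
= 10^(3.6 - 5.1)
= 0.0316

0.0316


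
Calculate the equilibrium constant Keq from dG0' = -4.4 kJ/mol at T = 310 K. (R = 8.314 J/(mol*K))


Keq = exp(-dG0 * 1000 / (R * T))
Keq = exp(-(-4.4) * 1000 / (8.314 * 310))
Keq = 5.5134

5.5134


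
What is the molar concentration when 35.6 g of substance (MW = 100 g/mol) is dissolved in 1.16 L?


C = (mass / MW) / volume
C = (35.6 / 100) / 1.16
C = 0.3069 M

0.3069 M


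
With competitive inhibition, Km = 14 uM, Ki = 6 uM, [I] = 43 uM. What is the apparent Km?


Km_app = Km * (1 + [I]/Ki)
Km_app = 14 * (1 + 43/6)
Km_app = 114.3333 uM

114.3333 uM


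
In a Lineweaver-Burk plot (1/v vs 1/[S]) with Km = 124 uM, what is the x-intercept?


x-intercept = -1/Km
= -1/124
= -0.0081 1/uM

-0.0081 1/uM


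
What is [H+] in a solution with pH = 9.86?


[H+] = 10^(-pH)
[H+] = 10^(-9.86)
[H+] = 1.380e-10 M

1.380e-10 M


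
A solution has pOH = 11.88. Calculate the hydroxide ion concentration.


[OH-] = 10^(-pOH)
[OH-] = 10^(-11.88)
[OH-] = 1.318e-12 M

1.318e-12 M


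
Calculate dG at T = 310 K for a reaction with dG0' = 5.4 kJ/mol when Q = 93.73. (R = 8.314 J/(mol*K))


dG = dG0' + RT * ln(Q) / 1000
dG = 5.4 + 8.314 * 310 * ln(93.73) / 1000
dG = 17.1022 kJ/mol

17.1022 kJ/mol


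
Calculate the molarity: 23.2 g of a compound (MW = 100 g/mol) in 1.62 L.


C = (mass / MW) / volume
C = (23.2 / 100) / 1.62
C = 0.1432 M

0.1432 M


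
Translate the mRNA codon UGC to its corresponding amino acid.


Standard genetic code lookup.
Codon UGC -> Cys

Cys


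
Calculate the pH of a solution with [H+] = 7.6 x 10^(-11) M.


pH = -log10([H+])
pH = -log10(7.6 x 10^(-11))
pH = 10.1192

10.1192


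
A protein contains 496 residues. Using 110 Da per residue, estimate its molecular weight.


MW = n_residues * 110 Da
MW = 496 * 110
MW = 54560 Da

54560 Da


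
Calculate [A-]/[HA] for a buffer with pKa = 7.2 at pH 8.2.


[A-]/[HA] = 10^(pH - pKa)
= 10^(8.2 - 7.2)
= 10.0

10.0


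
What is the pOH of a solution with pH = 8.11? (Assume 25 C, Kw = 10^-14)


pOH = 14 - pH
pOH = 14 - 8.11
pOH = 5.89

5.89


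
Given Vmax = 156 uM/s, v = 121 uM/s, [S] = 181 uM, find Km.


Km = [S] * (Vmax - v) / v
Km = 181 * (156 - 121) / 121
Km = 52.3554 uM

52.3554 uM


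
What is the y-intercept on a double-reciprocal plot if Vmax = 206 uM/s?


y-intercept = 1/Vmax
= 1/206
= 0.0049 s/uM

0.0049 s/uM


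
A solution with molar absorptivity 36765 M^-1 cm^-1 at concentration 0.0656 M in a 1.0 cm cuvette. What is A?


A = epsilon * c * l
A = 36765 * 0.0656 * 1.0
A = 2411.784

2411.784


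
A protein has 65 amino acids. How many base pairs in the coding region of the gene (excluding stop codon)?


Each amino acid = 1 codon = 3 bp
bp = 65 * 3 = 195 bp

195 bp


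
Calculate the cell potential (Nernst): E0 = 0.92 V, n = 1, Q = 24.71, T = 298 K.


E = E0 - (RT/nF) * ln(Q)
E = 0.92 - (8.314 * 298 / (1 * 96485)) * ln(24.71)
E = 0.8376 V

0.8376 V


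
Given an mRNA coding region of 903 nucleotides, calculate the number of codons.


codons = nucleotides / 3
codons = 903 / 3 = 301

301


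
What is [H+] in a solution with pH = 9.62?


[H+] = 10^(-pH)
[H+] = 10^(-9.62)
[H+] = 2.399e-10 M

2.399e-10 M


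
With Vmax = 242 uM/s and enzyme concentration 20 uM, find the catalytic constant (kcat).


kcat = Vmax / [E]t
kcat = 242 / 20
kcat = 12.1 s^-1

12.1 s^-1


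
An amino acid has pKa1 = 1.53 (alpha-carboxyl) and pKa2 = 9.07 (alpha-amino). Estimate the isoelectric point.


pI = (pKa1 + pKa2) / 2
pI = (1.53 + 9.07) / 2
pI = 5.3

5.3


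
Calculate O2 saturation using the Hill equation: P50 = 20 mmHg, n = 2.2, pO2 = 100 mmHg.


Y = pO2^n / (P50^n + pO2^n)
Y = 100^2.2 / (20^2.2 + 100^2.2)
Y = 97.18%

97.18%


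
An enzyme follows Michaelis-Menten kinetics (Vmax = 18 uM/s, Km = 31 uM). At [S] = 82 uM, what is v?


v = Vmax * [S] / (Km + [S])
v = 18 * 82 / (31 + 82)
v = 13.0619 uM/s

13.0619 uM/s


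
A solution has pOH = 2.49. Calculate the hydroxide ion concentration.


[OH-] = 10^(-pOH)
[OH-] = 10^(-2.49)
[OH-] = 0.0032 M

0.0032 M


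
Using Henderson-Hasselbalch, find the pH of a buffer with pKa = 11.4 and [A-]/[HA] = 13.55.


pH = pKa + log10([A-]/[HA])
pH = 11.4 + log10(13.55)
pH = 12.5319

12.5319


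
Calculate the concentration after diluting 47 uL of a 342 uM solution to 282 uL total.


C2 = C1 * V1 / V2
C2 = 342 * 47 / 282
C2 = 57.0 uM

57.0 uM


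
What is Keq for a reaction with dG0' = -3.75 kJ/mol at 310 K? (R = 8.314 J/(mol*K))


Keq = exp(-dG0 * 1000 / (R * T))
Keq = exp(-(-3.75) * 1000 / (8.314 * 310))
Keq = 4.2844

4.2844


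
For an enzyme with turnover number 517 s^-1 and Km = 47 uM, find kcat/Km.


Catalytic efficiency = kcat / Km
= 517 / 47
= 11.0 uM^-1*s^-1

11.0 uM^-1*s^-1


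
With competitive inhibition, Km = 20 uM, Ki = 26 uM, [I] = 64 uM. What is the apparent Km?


Km_app = Km * (1 + [I]/Ki)
Km_app = 20 * (1 + 64/26)
Km_app = 69.2308 uM

69.2308 uM


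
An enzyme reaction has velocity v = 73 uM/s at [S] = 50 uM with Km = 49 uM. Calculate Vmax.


Vmax = v * (Km + [S]) / [S]
Vmax = 73 * (49 + 50) / 50
Vmax = 144.54 uM/s

144.54 uM/s


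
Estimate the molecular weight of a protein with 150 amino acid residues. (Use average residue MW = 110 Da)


MW = n_residues * 110 Da
MW = 150 * 110
MW = 16500 Da

16500 Da


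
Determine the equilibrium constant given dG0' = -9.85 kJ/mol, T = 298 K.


Keq = exp(-dG0 * 1000 / (R * T))
Keq = exp(-(-9.85) * 1000 / (8.314 * 298))
Keq = 53.2856

53.2856


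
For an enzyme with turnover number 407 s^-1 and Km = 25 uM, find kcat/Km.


Catalytic efficiency = kcat / Km
= 407 / 25
= 16.28 uM^-1*s^-1

16.28 uM^-1*s^-1


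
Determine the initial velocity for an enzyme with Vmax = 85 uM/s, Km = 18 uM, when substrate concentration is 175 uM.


v = Vmax * [S] / (Km + [S])
v = 85 * 175 / (18 + 175)
v = 77.0725 uM/s

77.0725 uM/s


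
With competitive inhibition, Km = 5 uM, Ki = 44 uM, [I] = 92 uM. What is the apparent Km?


Km_app = Km * (1 + [I]/Ki)
Km_app = 5 * (1 + 92/44)
Km_app = 15.4545 uM

15.4545 uM


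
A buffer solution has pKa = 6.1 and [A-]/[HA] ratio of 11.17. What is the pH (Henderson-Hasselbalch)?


pH = pKa + log10([A-]/[HA])
pH = 6.1 + log10(11.17)
pH = 7.1481

7.1481


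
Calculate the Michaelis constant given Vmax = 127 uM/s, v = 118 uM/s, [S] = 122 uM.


Km = [S] * (Vmax - v) / v
Km = 122 * (127 - 118) / 118
Km = 9.3051 uM

9.3051 uM


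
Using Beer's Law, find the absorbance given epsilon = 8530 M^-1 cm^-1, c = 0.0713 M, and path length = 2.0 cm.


A = epsilon * c * l
A = 8530 * 0.0713 * 2.0
A = 1216.378

1216.378


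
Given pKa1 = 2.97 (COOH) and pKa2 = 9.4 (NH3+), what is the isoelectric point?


pI = (pKa1 + pKa2) / 2
pI = (2.97 + 9.4) / 2
pI = 6.185

6.185


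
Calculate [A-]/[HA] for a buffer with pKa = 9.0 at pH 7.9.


[A-]/[HA] = 10^(pH - pKa)
= 10^(7.9 - 9.0)
= 0.0794

0.0794


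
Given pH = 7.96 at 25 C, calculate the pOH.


pOH = 14 - pH
pOH = 14 - 7.96
pOH = 6.04

6.04


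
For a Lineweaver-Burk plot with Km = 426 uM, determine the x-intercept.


x-intercept = -1/Km
= -1/426
= -0.0023 1/uM

-0.0023 1/uM


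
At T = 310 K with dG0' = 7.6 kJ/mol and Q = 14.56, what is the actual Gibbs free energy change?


dG = dG0' + RT * ln(Q) / 1000
dG = 7.6 + 8.314 * 310 * ln(14.56) / 1000
dG = 14.5028 kJ/mol

14.5028 kJ/mol


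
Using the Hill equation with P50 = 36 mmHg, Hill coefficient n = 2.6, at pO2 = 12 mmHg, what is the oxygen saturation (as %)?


Y = pO2^n / (P50^n + pO2^n)
Y = 12^2.6 / (36^2.6 + 12^2.6)
Y = 5.44%

5.44%


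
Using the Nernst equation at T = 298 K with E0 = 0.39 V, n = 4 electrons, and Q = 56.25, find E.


E = E0 - (RT/nF) * ln(Q)
E = 0.39 - (8.314 * 298 / (4 * 96485)) * ln(56.25)
E = 0.3641 V

0.3641 V


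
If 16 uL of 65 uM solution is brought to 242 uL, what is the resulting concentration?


C2 = C1 * V1 / V2
C2 = 65 * 16 / 242
C2 = 4.2975 uM

4.2975 uM


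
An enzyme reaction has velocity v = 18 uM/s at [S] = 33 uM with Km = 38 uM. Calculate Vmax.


Vmax = v * (Km + [S]) / [S]
Vmax = 18 * (38 + 33) / 33
Vmax = 38.7273 uM/s

38.7273 uM/s


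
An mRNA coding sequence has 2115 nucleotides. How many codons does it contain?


codons = nucleotides / 3
codons = 2115 / 3 = 705

705


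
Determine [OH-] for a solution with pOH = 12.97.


[OH-] = 10^(-pOH)
[OH-] = 10^(-12.97)
[OH-] = 1.072e-13 M

1.072e-13 M


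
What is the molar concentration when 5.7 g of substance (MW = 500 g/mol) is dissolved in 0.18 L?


C = (mass / MW) / volume
C = (5.7 / 500) / 0.18
C = 0.0633 M

0.0633 M


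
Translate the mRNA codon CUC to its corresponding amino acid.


Standard genetic code lookup.
Codon CUC -> Leu

Leu


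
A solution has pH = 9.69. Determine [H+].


[H+] = 10^(-pH)
[H+] = 10^(-9.69)
[H+] = 2.042e-10 M

2.042e-10 M


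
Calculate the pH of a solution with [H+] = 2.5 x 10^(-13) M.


pH = -log10([H+])
pH = -log10(2.5 x 10^(-13))
pH = 12.6021

12.6021


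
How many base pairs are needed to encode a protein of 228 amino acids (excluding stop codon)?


Each amino acid = 1 codon = 3 bp
bp = 228 * 3 = 684 bp

684 bp


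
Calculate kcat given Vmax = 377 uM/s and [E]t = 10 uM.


kcat = Vmax / [E]t
kcat = 377 / 10
kcat = 37.7 s^-1

37.7 s^-1


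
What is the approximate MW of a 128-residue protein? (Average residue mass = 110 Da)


MW = n_residues * 110 Da
MW = 128 * 110
MW = 14080 Da

14080 Da


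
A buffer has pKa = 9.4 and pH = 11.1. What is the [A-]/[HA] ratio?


[A-]/[HA] = 10^(pH - pKa)
= 10^(11.1 - 9.4)
= 50.1187

50.1187


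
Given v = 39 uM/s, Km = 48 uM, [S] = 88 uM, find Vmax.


Vmax = v * (Km + [S]) / [S]
Vmax = 39 * (48 + 88) / 88
Vmax = 60.2727 uM/s

60.2727 uM/s


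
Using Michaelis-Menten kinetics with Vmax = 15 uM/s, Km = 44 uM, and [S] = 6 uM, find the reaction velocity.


v = Vmax * [S] / (Km + [S])
v = 15 * 6 / (44 + 6)
v = 1.8 uM/s

1.8 uM/s


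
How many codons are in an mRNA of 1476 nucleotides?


codons = nucleotides / 3
codons = 1476 / 3 = 492

492
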